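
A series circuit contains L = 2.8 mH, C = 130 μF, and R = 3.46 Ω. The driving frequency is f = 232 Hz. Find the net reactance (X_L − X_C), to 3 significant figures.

ω = 2πf = 1458 rad/s
X_L = ωL = 4.08 Ω
X_C = 1/(ωC) = 5.28 Ω
X = 4.08 − 5.28 = -1.20 Ω

-1.20 Ω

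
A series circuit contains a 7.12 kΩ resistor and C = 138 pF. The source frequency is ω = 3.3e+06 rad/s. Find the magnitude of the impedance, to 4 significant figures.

7451 Ω

X_C = 1/(ωC) = 2196 Ω
Z = 7120 − j2196 Ω
|Z| = √(7120² + 2196²) = 7451 Ω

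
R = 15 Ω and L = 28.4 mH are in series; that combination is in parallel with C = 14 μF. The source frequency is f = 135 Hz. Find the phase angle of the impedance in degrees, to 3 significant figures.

ω = 2πf = 848.2 rad/s
X_L = ωL = 24.1 Ω
X_C = 1/(ωC) = 84.2 Ω
Branch 1 (R+jX_L): Z₁ = 15.0 + j24.1 Ω, |Z₁| = 28.4 Ω
Branch 2 (−jX_C): Z₂ = −j84.2 Ω
Parallel: Z = Z₁Z₂/(Z₁+Z₂), |Z| = 38.6 Ω, ∠Z = 44.1°

44.1°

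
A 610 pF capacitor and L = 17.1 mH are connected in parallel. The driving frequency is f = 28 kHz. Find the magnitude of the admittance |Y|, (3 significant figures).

ω = 2πf = 175900 rad/s
X_L = ωL = 3010 Ω
X_C = 1/(ωC) = 9320 Ω
Parallel: admittances add. Y = 1/(jωL) + jωC
Y = (0 − j0.000225) S
|Y| = 0.000225 S → |Z| = 1/|Y| = 4440 Ω, ∠Z = −∠Y = 90.0°

225 μS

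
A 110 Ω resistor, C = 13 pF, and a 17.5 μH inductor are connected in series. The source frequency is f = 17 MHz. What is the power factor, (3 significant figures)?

ω = 2πf = 1.068e+08 rad/s
X_L = ωL = 1870 Ω
X_C = 1/(ωC) = 720 Ω
Net reactance X = X_L − X_C = 1150 Ω
Z = 110 + j1150 Ω
|Z| = √(110² + 1150²) = 1150 Ω
∠Z = arctan(1150/110) = 84.5°
cos φ = cos(84.5°) = 0.0953

0.0953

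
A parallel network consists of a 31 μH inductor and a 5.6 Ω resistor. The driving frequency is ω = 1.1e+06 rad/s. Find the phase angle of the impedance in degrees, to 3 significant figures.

9.33°

X_L = ωL = 34.1 Ω
Parallel: admittances add. Y = 1/R + 1/(jωL)
Y = (0.179 − j0.0293) S
|Y| = 0.181 S → |Z| = 1/|Y| = 5.53 Ω, ∠Z = −∠Y = 9.33°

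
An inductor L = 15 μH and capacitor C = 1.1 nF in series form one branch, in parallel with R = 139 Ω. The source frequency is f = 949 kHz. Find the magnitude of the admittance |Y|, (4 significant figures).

17.42 mS

ω = 2πf = 5.963e+06 rad/s
X_L = ωL = 89.44 Ω
X_C = 1/(ωC) = 152.5 Ω
Branch 1: Z₁ = R = 139.0 Ω
Branch 2 (series LC): Z₂ = j(X_L − X_C) = −j63.02 Ω
Parallel: Z = Z₁Z₂/(Z₁+Z₂), |Z| = 57.40 Ω, ∠Z = -65.61°
|Y| = 1/|Z| = 17.42 mS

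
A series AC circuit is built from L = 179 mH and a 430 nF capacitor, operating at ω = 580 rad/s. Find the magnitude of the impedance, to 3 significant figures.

X_L = ωL = 104 Ω
X_C = 1/(ωC) = 4010 Ω
Net reactance X = X_L − X_C = -3910 Ω
Z = − j3910 Ω
|Z| = √(0² + 3910²) = 3910 Ω

3910 Ω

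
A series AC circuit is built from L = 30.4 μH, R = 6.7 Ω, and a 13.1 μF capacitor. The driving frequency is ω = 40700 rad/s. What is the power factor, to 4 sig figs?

X_L = ωL = 1.237 Ω
X_C = 1/(ωC) = 1.876 Ω
Net reactance X = X_L − X_C = -0.6383 Ω
Z = 6.700 − j0.6383 Ω
|Z| = √(6.700² + 0.6383²) = 6.730 Ω
∠Z = arctan(-0.6383/6.700) = -5.442°
cos φ = cos(-5.442°) = 0.9955

0.9955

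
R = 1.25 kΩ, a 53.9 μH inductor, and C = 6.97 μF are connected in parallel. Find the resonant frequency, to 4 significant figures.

8.211 kHz

ω₀ = 1/√(LC) = 1/√(5.39e-05 × 6.97e-06) = 51590 rad/s
f₀ = ω₀/(2π) = 8.211 kHz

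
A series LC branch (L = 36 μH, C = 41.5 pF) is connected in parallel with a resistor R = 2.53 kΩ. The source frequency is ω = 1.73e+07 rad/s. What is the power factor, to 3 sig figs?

0.291

X_L = ωL = 623 Ω
X_C = 1/(ωC) = 1390 Ω
Branch 1: Z₁ = R = 2530 Ω
Branch 2 (series LC): Z₂ = j(X_L − X_C) = −j770 Ω
Parallel: Z = Z₁Z₂/(Z₁+Z₂), |Z| = 737 Ω, ∠Z = -73.1°
cos φ = cos(-73.1°) = 0.291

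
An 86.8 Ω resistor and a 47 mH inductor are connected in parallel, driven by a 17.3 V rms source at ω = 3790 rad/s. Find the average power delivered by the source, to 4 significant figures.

X_L = ωL = 178.1 Ω
Parallel: admittances add. Y = 1/R + 1/(jωL)
Y = (0.01152 − j0.005614) S
|Y| = 0.01282 S → |Z| = 1/|Y| = 78.03 Ω, ∠Z = −∠Y = 25.98°
I = V/|Z| = 221.7 mA
P = VI cos φ = 17.3 × 0.2217 × cos(25.98°) = 3.448 W

3.448 W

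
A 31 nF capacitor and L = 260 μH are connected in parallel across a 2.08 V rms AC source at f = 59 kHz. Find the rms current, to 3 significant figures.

2.32 mA

ω = 2πf = 370700 rad/s
X_L = ωL = 96.4 Ω
X_C = 1/(ωC) = 87.0 Ω
Parallel: admittances add. Y = 1/(jωL) + jωC
Y = (0 + j0.00112) S
|Y| = 0.00112 S → |Z| = 1/|Y| = 895 Ω, ∠Z = −∠Y = -90.0°
I = V/|Z| = 2.08/895 = 2.32 mA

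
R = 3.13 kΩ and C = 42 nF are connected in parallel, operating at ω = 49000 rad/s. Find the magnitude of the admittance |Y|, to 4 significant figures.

2.083 mS

X_C = 1/(ωC) = 485.9 Ω
Parallel: admittances add. Y = 1/R + jωC
Y = (0.0003195 + j0.002058) S
|Y| = 0.002083 S → |Z| = 1/|Y| = 480.2 Ω, ∠Z = −∠Y = -81.18°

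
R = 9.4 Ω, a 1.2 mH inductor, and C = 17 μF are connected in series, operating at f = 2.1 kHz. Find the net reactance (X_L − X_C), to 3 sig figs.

ω = 2πf = 13190 rad/s
X_L = ωL = 15.8 Ω
X_C = 1/(ωC) = 4.46 Ω
X = 15.8 − 4.46 = 11.4 Ω

11.4 Ω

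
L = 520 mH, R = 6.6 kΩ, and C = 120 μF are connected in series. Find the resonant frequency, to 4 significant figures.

20.15 Hz

ω₀ = 1/√(LC) = 1/√(0.52 × 0.00012) = 126.6 rad/s
f₀ = ω₀/(2π) = 20.15 Hz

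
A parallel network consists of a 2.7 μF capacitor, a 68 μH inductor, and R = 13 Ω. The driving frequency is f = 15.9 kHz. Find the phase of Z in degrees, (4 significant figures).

-57.88°

ω = 2πf = 99900 rad/s
X_L = ωL = 6.793 Ω
X_C = 1/(ωC) = 3.707 Ω
Parallel: admittances add. Y = 1/R + 1/(jωL) + jωC
Y = (0.07692 + j0.1225) S
|Y| = 0.1447 S → |Z| = 1/|Y| = 6.912 Ω, ∠Z = −∠Y = -57.88°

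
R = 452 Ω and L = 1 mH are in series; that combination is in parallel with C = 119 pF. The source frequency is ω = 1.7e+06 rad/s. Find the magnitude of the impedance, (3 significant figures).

X_L = ωL = 1700 Ω
X_C = 1/(ωC) = 4940 Ω
Branch 1 (R+jX_L): Z₁ = 452 + j1700 Ω, |Z₁| = 1760 Ω
Branch 2 (−jX_C): Z₂ = −j4940 Ω
Parallel: Z = Z₁Z₂/(Z₁+Z₂), |Z| = 2660 Ω, ∠Z = 67.2°

2660 Ω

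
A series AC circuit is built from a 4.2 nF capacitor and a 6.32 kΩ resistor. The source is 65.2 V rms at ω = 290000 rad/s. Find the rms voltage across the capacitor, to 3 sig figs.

8.40 V

X_C = 1/(ωC) = 821 Ω
Z = 6320 − j821 Ω
|Z| = √(6320² + 821²) = 6370 Ω
I = V/|Z| = 10.2 mA
V_C = I·|Z_C| = 0.0102 × 821 = 8.40 V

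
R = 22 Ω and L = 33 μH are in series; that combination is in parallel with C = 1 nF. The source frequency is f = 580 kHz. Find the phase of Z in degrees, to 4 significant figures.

ω = 2πf = 3.644e+06 rad/s
X_L = ωL = 120.3 Ω
X_C = 1/(ωC) = 274.4 Ω
Branch 1 (R+jX_L): Z₁ = 22.00 + j120.3 Ω, |Z₁| = 122.3 Ω
Branch 2 (−jX_C): Z₂ = −j274.4 Ω
Parallel: Z = Z₁Z₂/(Z₁+Z₂), |Z| = 215.5 Ω, ∠Z = 71.51°

71.51°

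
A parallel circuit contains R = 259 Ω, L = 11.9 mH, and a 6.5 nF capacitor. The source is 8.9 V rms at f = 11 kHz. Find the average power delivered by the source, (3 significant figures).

306 mW

ω = 2πf = 69120 rad/s
X_L = ωL = 822 Ω
X_C = 1/(ωC) = 2230 Ω
Parallel: admittances add. Y = 1/R + 1/(jωL) + jωC
Y = (0.00386 − j0.000767) S
|Y| = 0.00394 S → |Z| = 1/|Y| = 254 Ω, ∠Z = −∠Y = 11.2°
I = V/|Z| = 35.0 mA
P = VI cos φ = 8.9 × 0.0350 × cos(11.2°) = 306 mW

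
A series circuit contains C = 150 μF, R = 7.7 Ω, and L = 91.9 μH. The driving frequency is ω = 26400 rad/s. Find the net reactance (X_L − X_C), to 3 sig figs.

2.17 Ω

X_L = ωL = 2.43 Ω
X_C = 1/(ωC) = 0.253 Ω
X = 2.43 − 0.253 = 2.17 Ω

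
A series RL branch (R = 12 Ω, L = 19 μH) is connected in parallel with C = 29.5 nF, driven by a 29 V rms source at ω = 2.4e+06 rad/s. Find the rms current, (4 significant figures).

X_L = ωL = 45.60 Ω
X_C = 1/(ωC) = 14.12 Ω
Branch 1 (R+jX_L): Z₁ = 12.00 + j45.60 Ω, |Z₁| = 47.15 Ω
Branch 2 (−jX_C): Z₂ = −j14.12 Ω
Parallel: Z = Z₁Z₂/(Z₁+Z₂), |Z| = 19.77 Ω, ∠Z = -83.87°
I = V/|Z| = 29/19.77 = 1.467 A

1.467 A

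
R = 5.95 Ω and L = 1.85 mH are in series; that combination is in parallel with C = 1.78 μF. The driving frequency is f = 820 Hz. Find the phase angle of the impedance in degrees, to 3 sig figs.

ω = 2πf = 5152 rad/s
X_L = ωL = 9.53 Ω
X_C = 1/(ωC) = 109 Ω
Branch 1 (R+jX_L): Z₁ = 5.95 + j9.53 Ω, |Z₁| = 11.2 Ω
Branch 2 (−jX_C): Z₂ = −j109 Ω
Parallel: Z = Z₁Z₂/(Z₁+Z₂), |Z| = 12.3 Ω, ∠Z = 54.6°

54.6°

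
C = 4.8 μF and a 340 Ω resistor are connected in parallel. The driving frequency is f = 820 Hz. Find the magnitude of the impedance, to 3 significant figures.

ω = 2πf = 5152 rad/s
X_C = 1/(ωC) = 40.4 Ω
Parallel: admittances add. Y = 1/R + jωC
Y = (0.00294 + j0.0247) S
|Y| = 0.0249 S → |Z| = 1/|Y| = 40.2 Ω, ∠Z = −∠Y = -83.2°

40.2 Ω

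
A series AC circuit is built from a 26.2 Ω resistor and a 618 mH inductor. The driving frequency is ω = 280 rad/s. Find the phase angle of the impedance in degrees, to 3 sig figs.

81.4°

X_L = ωL = 173 Ω
Z = 26.2 + j173 Ω
|Z| = √(26.2² + 173²) = 175 Ω
∠Z = arctan(173/26.2) = 81.4°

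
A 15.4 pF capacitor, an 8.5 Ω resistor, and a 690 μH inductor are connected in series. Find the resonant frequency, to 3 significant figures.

1.54 MHz

ω₀ = 1/√(LC) = 1/√(0.00069 × 1.54e-11) = 9.701e+06 rad/s
f₀ = ω₀/(2π) = 1.54 MHz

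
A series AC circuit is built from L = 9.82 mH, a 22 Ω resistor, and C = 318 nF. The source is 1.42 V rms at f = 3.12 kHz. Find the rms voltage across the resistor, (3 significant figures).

0.803 V

ω = 2πf = 19600 rad/s
X_L = ωL = 193 Ω
X_C = 1/(ωC) = 160 Ω
Net reactance X = X_L − X_C = 32.1 Ω
Z = 22.0 + j32.1 Ω
|Z| = √(22.0² + 32.1²) = 38.9 Ω
I = V/|Z| = 36.5 mA
V_R = I·|Z_R| = 0.0365 × 22.0 = 0.803 V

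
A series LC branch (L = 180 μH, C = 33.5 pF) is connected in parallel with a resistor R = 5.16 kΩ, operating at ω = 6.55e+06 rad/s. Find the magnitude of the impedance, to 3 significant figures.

X_L = ωL = 1180 Ω
X_C = 1/(ωC) = 4560 Ω
Branch 1: Z₁ = R = 5160 Ω
Branch 2 (series LC): Z₂ = j(X_L − X_C) = −j3380 Ω
Parallel: Z = Z₁Z₂/(Z₁+Z₂), |Z| = 2830 Ω, ∠Z = -56.8°

2830 Ω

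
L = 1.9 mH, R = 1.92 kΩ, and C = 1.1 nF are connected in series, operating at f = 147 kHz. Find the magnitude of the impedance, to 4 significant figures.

ω = 2πf = 923600 rad/s
X_L = ωL = 1755 Ω
X_C = 1/(ωC) = 984.3 Ω
Net reactance X = X_L − X_C = 770.6 Ω
Z = 1920 + j770.6 Ω
|Z| = √(1920² + 770.6²) = 2069 Ω

2069 Ω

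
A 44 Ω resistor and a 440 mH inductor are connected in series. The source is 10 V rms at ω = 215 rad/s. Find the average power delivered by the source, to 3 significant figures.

404 mW

X_L = ωL = 94.6 Ω
Z = 44.0 + j94.6 Ω
|Z| = √(44.0² + 94.6²) = 104 Ω
∠Z = arctan(94.6/44.0) = 65.1°
I = V/|Z| = 95.8 mA
P = VI cos φ = 10 × 0.0958 × cos(65.1°) = 404 mW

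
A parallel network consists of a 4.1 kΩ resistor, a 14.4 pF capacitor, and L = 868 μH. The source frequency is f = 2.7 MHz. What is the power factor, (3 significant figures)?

0.810

ω = 2πf = 1.696e+07 rad/s
X_L = ωL = 14700 Ω
X_C = 1/(ωC) = 4090 Ω
Parallel: admittances add. Y = 1/R + 1/(jωL) + jωC
Y = (0.000244 + j0.000176) S
|Y| = 0.000301 S → |Z| = 1/|Y| = 3320 Ω, ∠Z = −∠Y = -35.9°
cos φ = cos(-35.9°) = 0.810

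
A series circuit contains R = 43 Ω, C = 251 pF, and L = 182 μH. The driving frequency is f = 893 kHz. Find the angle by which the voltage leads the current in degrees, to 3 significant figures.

ω = 2πf = 5.611e+06 rad/s
X_L = ωL = 1020 Ω
X_C = 1/(ωC) = 710 Ω
Net reactance X = X_L − X_C = 311 Ω
Z = 43.0 + j311 Ω
|Z| = √(43.0² + 311²) = 314 Ω
∠Z = arctan(311/43.0) = 82.1°

82.1°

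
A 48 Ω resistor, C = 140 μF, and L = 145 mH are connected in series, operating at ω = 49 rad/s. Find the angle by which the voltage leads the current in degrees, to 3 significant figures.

-70.9°

X_L = ωL = 7.10 Ω
X_C = 1/(ωC) = 146 Ω
Net reactance X = X_L − X_C = -139 Ω
Z = 48.0 − j139 Ω
|Z| = √(48.0² + 139²) = 147 Ω
∠Z = arctan(-139/48.0) = -70.9°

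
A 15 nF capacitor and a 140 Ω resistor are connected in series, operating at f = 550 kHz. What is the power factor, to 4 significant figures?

ω = 2πf = 3.456e+06 rad/s
X_C = 1/(ωC) = 19.29 Ω
Z = 140.0 − j19.29 Ω
|Z| = √(140.0² + 19.29²) = 141.3 Ω
∠Z = arctan(-19.29/140.0) = -7.846°
cos φ = cos(-7.846°) = 0.9906

0.9906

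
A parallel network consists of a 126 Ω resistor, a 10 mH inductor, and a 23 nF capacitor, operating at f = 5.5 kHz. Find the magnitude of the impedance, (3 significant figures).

ω = 2πf = 34560 rad/s
X_L = ωL = 346 Ω
X_C = 1/(ωC) = 1260 Ω
Parallel: admittances add. Y = 1/R + 1/(jωL) + jωC
Y = (0.00794 − j0.00210) S
|Y| = 0.00821 S → |Z| = 1/|Y| = 122 Ω, ∠Z = −∠Y = 14.8°

122 Ω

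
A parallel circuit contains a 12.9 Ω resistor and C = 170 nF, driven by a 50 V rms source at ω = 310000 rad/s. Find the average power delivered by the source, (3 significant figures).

X_C = 1/(ωC) = 19.0 Ω
Parallel: admittances add. Y = 1/R + jωC
Y = (0.0775 + j0.0527) S
|Y| = 0.0937 S → |Z| = 1/|Y| = 10.7 Ω, ∠Z = −∠Y = -34.2°
I = V/|Z| = 4.69 A
P = VI cos φ = 50 × 4.69 × cos(-34.2°) = 194 W

194 W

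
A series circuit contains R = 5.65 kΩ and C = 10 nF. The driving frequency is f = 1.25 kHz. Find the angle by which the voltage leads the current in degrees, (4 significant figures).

-66.07°

ω = 2πf = 7854 rad/s
X_C = 1/(ωC) = 12730 Ω
Z = 5650 − j12730 Ω
|Z| = √(5650² + 12730²) = 13930 Ω
∠Z = arctan(-12730/5650) = -66.07°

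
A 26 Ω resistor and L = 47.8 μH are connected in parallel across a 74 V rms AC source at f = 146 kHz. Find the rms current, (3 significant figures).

ω = 2πf = 917300 rad/s
X_L = ωL = 43.8 Ω
Parallel: admittances add. Y = 1/R + 1/(jωL)
Y = (0.0385 − j0.0228) S
|Y| = 0.0447 S → |Z| = 1/|Y| = 22.4 Ω, ∠Z = −∠Y = 30.7°
I = V/|Z| = 74/22.4 = 3.31 A

3.31 A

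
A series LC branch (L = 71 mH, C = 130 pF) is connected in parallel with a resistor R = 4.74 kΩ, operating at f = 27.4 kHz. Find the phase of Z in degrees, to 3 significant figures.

ω = 2πf = 172200 rad/s
X_L = ωL = 12200 Ω
X_C = 1/(ωC) = 44700 Ω
Branch 1: Z₁ = R = 4740 Ω
Branch 2 (series LC): Z₂ = j(X_L − X_C) = −j32500 Ω
Parallel: Z = Z₁Z₂/(Z₁+Z₂), |Z| = 4690 Ω, ∠Z = -8.31°

-8.31°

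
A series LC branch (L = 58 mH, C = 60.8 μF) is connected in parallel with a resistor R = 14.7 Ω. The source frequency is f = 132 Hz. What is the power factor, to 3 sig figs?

ω = 2πf = 829.4 rad/s
X_L = ωL = 48.1 Ω
X_C = 1/(ωC) = 19.8 Ω
Branch 1: Z₁ = R = 14.7 Ω
Branch 2 (series LC): Z₂ = j(X_L − X_C) = j28.3 Ω
Parallel: Z = Z₁Z₂/(Z₁+Z₂), |Z| = 13.0 Ω, ∠Z = 27.5°
cos φ = cos(27.5°) = 0.887

0.887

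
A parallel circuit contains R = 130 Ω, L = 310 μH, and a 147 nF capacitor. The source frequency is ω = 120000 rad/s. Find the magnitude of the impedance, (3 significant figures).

X_L = ωL = 37.2 Ω
X_C = 1/(ωC) = 56.7 Ω
Parallel: admittances add. Y = 1/R + 1/(jωL) + jωC
Y = (0.00769 − j0.00924) S
|Y| = 0.0120 S → |Z| = 1/|Y| = 83.2 Ω, ∠Z = −∠Y = 50.2°

83.2 Ω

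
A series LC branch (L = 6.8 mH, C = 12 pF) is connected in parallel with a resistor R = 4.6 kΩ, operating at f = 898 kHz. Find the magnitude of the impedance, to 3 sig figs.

4520 Ω

ω = 2πf = 5.642e+06 rad/s
X_L = ωL = 38400 Ω
X_C = 1/(ωC) = 14800 Ω
Branch 1: Z₁ = R = 4600 Ω
Branch 2 (series LC): Z₂ = j(X_L − X_C) = j23600 Ω
Parallel: Z = Z₁Z₂/(Z₁+Z₂), |Z| = 4520 Ω, ∠Z = 11.0°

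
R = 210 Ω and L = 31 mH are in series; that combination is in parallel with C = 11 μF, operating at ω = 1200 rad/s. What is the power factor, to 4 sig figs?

0.3494

X_L = ωL = 37.20 Ω
X_C = 1/(ωC) = 75.76 Ω
Branch 1 (R+jX_L): Z₁ = 210.0 + j37.20 Ω, |Z₁| = 213.3 Ω
Branch 2 (−jX_C): Z₂ = −j75.76 Ω
Parallel: Z = Z₁Z₂/(Z₁+Z₂), |Z| = 75.67 Ω, ∠Z = -69.55°
cos φ = cos(-69.55°) = 0.3494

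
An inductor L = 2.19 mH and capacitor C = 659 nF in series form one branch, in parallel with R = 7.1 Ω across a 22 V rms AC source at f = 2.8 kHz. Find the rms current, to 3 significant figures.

3.13 A

ω = 2πf = 17590 rad/s
X_L = ωL = 38.5 Ω
X_C = 1/(ωC) = 86.3 Ω
Branch 1: Z₁ = R = 7.10 Ω
Branch 2 (series LC): Z₂ = j(X_L − X_C) = −j47.7 Ω
Parallel: Z = Z₁Z₂/(Z₁+Z₂), |Z| = 7.02 Ω, ∠Z = -8.46°
I = V/|Z| = 22/7.02 = 3.13 A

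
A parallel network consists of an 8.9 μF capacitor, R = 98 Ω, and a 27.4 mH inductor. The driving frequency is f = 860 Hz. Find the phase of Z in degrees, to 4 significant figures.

-76.13°

ω = 2πf = 5404 rad/s
X_L = ωL = 148.1 Ω
X_C = 1/(ωC) = 20.79 Ω
Parallel: admittances add. Y = 1/R + 1/(jωL) + jωC
Y = (0.01020 + j0.04134) S
|Y| = 0.04258 S → |Z| = 1/|Y| = 23.49 Ω, ∠Z = −∠Y = -76.13°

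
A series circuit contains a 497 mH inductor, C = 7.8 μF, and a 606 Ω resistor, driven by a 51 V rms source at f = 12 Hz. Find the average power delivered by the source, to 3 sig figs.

ω = 2πf = 75.40 rad/s
X_L = ωL = 37.5 Ω
X_C = 1/(ωC) = 1700 Ω
Net reactance X = X_L − X_C = -1660 Ω
Z = 606 − j1660 Ω
|Z| = √(606² + 1660²) = 1770 Ω
∠Z = arctan(-1660/606) = -70.0°
I = V/|Z| = 28.8 mA
P = VI cos φ = 51 × 0.0288 × cos(-70.0°) = 503 mW

503 mW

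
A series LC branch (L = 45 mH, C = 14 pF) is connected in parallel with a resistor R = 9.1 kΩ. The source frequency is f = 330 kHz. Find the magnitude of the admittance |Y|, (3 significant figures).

ω = 2πf = 2.073e+06 rad/s
X_L = ωL = 93300 Ω
X_C = 1/(ωC) = 34400 Ω
Branch 1: Z₁ = R = 9100 Ω
Branch 2 (series LC): Z₂ = j(X_L − X_C) = j58900 Ω
Parallel: Z = Z₁Z₂/(Z₁+Z₂), |Z| = 8990 Ω, ∠Z = 8.79°
|Y| = 1/|Z| = 111 μS

111 μS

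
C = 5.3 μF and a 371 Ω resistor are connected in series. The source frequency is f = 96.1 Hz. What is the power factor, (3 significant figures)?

0.765

ω = 2πf = 603.8 rad/s
X_C = 1/(ωC) = 312 Ω
Z = 371 − j312 Ω
|Z| = √(371² + 312²) = 485 Ω
∠Z = arctan(-312/371) = -40.1°
cos φ = cos(-40.1°) = 0.765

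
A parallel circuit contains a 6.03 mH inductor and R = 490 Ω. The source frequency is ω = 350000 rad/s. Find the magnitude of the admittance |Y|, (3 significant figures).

2.10 mS

X_L = ωL = 2110 Ω
Parallel: admittances add. Y = 1/R + 1/(jωL)
Y = (0.00204 − j0.000474) S
|Y| = 0.00210 S → |Z| = 1/|Y| = 477 Ω, ∠Z = −∠Y = 13.1°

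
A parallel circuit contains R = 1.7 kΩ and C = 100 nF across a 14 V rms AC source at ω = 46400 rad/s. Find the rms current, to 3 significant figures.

65.5 mA

X_C = 1/(ωC) = 216 Ω
Parallel: admittances add. Y = 1/R + jωC
Y = (0.000588 + j0.00464) S
|Y| = 0.00468 S → |Z| = 1/|Y| = 214 Ω, ∠Z = −∠Y = -82.8°
I = V/|Z| = 14/214 = 65.5 mA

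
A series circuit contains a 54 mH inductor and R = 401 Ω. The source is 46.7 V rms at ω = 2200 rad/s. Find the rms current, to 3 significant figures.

112 mA

X_L = ωL = 119 Ω
Z = 401 + j119 Ω
|Z| = √(401² + 119²) = 418 Ω
I = V/|Z| = 46.7/418 = 112 mA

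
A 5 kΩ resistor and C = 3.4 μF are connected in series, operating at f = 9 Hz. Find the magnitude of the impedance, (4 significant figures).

ω = 2πf = 56.55 rad/s
X_C = 1/(ωC) = 5201 Ω
Z = 5000 − j5201 Ω
|Z| = √(5000² + 5201²) = 7215 Ω

7215 Ω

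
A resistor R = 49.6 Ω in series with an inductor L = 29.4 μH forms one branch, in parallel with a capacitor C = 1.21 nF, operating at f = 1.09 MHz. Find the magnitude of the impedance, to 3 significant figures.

ω = 2πf = 6.849e+06 rad/s
X_L = ωL = 201 Ω
X_C = 1/(ωC) = 121 Ω
Branch 1 (R+jX_L): Z₁ = 49.6 + j201 Ω, |Z₁| = 207 Ω
Branch 2 (−jX_C): Z₂ = −j121 Ω
Parallel: Z = Z₁Z₂/(Z₁+Z₂), |Z| = 264 Ω, ∠Z = -72.3°

264 Ω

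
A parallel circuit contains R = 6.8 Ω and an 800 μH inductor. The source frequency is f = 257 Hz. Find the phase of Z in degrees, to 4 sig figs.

79.24°

ω = 2πf = 1615 rad/s
X_L = ωL = 1.292 Ω
Parallel: admittances add. Y = 1/R + 1/(jωL)
Y = (0.1471 − j0.7741) S
|Y| = 0.7879 S → |Z| = 1/|Y| = 1.269 Ω, ∠Z = −∠Y = 79.24°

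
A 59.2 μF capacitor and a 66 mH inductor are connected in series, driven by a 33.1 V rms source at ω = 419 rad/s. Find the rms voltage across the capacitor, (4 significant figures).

X_L = ωL = 27.65 Ω
X_C = 1/(ωC) = 40.31 Ω
Net reactance X = X_L − X_C = -12.66 Ω
Z = − j12.66 Ω
|Z| = √(0² + 12.66²) = 12.66 Ω
I = V/|Z| = 2.614 A
V_C = I·|Z_C| = 2.614 × 40.31 = 105.4 V

105.4 V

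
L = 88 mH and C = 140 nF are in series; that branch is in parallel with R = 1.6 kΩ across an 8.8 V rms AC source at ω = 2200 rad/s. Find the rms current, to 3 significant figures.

X_L = ωL = 194 Ω
X_C = 1/(ωC) = 3250 Ω
Branch 1: Z₁ = R = 1600 Ω
Branch 2 (series LC): Z₂ = j(X_L − X_C) = −j3050 Ω
Parallel: Z = Z₁Z₂/(Z₁+Z₂), |Z| = 1420 Ω, ∠Z = -27.7°
I = V/|Z| = 8.8/1420 = 6.21 mA

6.21 mA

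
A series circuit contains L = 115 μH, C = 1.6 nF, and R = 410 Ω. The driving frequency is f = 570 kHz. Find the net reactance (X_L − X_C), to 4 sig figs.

ω = 2πf = 3.581e+06 rad/s
X_L = ωL = 411.9 Ω
X_C = 1/(ωC) = 174.5 Ω
X = 411.9 − 174.5 = 237.4 Ω

237.4 Ω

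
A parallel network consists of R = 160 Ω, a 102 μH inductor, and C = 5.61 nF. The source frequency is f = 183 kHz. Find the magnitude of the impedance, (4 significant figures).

ω = 2πf = 1.15e+06 rad/s
X_L = ωL = 117.3 Ω
X_C = 1/(ωC) = 155.0 Ω
Parallel: admittances add. Y = 1/R + 1/(jωL) + jωC
Y = (0.006250 − j0.002076) S
|Y| = 0.006586 S → |Z| = 1/|Y| = 151.8 Ω, ∠Z = −∠Y = 18.37°

151.8 Ω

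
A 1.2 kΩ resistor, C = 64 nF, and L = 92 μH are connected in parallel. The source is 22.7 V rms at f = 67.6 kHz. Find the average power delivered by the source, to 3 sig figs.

ω = 2πf = 424700 rad/s
X_L = ωL = 39.1 Ω
X_C = 1/(ωC) = 36.8 Ω
Parallel: admittances add. Y = 1/R + 1/(jωL) + jωC
Y = (0.000833 + j0.00159) S
|Y| = 0.00180 S → |Z| = 1/|Y| = 556 Ω, ∠Z = −∠Y = -62.4°
I = V/|Z| = 40.8 mA
P = VI cos φ = 22.7 × 0.0408 × cos(-62.4°) = 429 mW

429 mW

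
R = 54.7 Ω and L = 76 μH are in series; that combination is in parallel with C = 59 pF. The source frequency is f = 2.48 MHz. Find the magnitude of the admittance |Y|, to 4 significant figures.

86.05 μS

ω = 2πf = 1.558e+07 rad/s
X_L = ωL = 1184 Ω
X_C = 1/(ωC) = 1088 Ω
Branch 1 (R+jX_L): Z₁ = 54.70 + j1184 Ω, |Z₁| = 1186 Ω
Branch 2 (−jX_C): Z₂ = −j1088 Ω
Parallel: Z = Z₁Z₂/(Z₁+Z₂), |Z| = 11620 Ω, ∠Z = -63.11°
|Y| = 1/|Z| = 86.05 μS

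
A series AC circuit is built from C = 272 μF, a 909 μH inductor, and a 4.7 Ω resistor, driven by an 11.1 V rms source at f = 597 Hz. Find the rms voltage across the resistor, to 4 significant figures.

9.860 V

ω = 2πf = 3751 rad/s
X_L = ωL = 3.410 Ω
X_C = 1/(ωC) = 0.9801 Ω
Net reactance X = X_L − X_C = 2.430 Ω
Z = 4.700 + j2.430 Ω
|Z| = √(4.700² + 2.430²) = 5.291 Ω
I = V/|Z| = 2.098 A
V_R = I·|Z_R| = 2.098 × 4.700 = 9.860 V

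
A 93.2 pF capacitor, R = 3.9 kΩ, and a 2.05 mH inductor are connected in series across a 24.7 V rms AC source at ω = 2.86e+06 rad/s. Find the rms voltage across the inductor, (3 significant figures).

32.7 V

X_L = ωL = 5860 Ω
X_C = 1/(ωC) = 3750 Ω
Net reactance X = X_L − X_C = 2110 Ω
Z = 3900 + j2110 Ω
|Z| = √(3900² + 2110²) = 4430 Ω
I = V/|Z| = 5.57 mA
V_L = I·|Z_L| = 0.00557 × 5860 = 32.7 V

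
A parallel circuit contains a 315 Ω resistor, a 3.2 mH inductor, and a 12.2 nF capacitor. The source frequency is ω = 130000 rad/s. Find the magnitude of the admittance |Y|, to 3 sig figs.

3.28 mS

X_L = ωL = 416 Ω
X_C = 1/(ωC) = 631 Ω
Parallel: admittances add. Y = 1/R + 1/(jωL) + jωC
Y = (0.00317 − j0.000818) S
|Y| = 0.00328 S → |Z| = 1/|Y| = 305 Ω, ∠Z = −∠Y = 14.4°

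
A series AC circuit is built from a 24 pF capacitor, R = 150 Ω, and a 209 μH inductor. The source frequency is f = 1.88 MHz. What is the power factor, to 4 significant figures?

0.1403

ω = 2πf = 1.181e+07 rad/s
X_L = ωL = 2469 Ω
X_C = 1/(ωC) = 3527 Ω
Net reactance X = X_L − X_C = -1059 Ω
Z = 150.0 − j1059 Ω
|Z| = √(150.0² + 1059²) = 1069 Ω
∠Z = arctan(-1059/150.0) = -81.93°
cos φ = cos(-81.93°) = 0.1403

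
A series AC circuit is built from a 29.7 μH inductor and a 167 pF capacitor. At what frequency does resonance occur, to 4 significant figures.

ω₀ = 1/√(LC) = 1/√(2.97e-05 × 1.67e-10) = 1.42e+07 rad/s
f₀ = ω₀/(2π) = 2.260 MHz

2.260 MHz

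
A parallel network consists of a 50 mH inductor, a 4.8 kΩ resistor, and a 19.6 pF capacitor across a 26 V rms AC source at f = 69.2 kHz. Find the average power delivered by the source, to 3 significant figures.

ω = 2πf = 434800 rad/s
X_L = ωL = 21700 Ω
X_C = 1/(ωC) = 117000 Ω
Parallel: admittances add. Y = 1/R + 1/(jωL) + jωC
Y = (0.000208 − j3.75e-05) S
|Y| = 0.000212 S → |Z| = 1/|Y| = 4720 Ω, ∠Z = −∠Y = 10.2°
I = V/|Z| = 5.50 mA
P = VI cos φ = 26 × 0.00550 × cos(10.2°) = 141 mW

141 mW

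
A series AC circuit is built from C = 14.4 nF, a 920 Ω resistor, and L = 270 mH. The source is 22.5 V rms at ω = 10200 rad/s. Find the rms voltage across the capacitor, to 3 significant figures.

36.8 V

X_L = ωL = 2750 Ω
X_C = 1/(ωC) = 6810 Ω
Net reactance X = X_L − X_C = -4050 Ω
Z = 920 − j4050 Ω
|Z| = √(920² + 4050²) = 4160 Ω
I = V/|Z| = 5.41 mA
V_C = I·|Z_C| = 0.00541 × 6810 = 36.8 V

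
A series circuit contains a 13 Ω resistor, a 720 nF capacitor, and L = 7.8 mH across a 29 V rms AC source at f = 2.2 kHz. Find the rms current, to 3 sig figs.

ω = 2πf = 13820 rad/s
X_L = ωL = 108 Ω
X_C = 1/(ωC) = 100 Ω
Net reactance X = X_L − X_C = 7.34 Ω
Z = 13.0 + j7.34 Ω
|Z| = √(13.0² + 7.34²) = 14.9 Ω
I = V/|Z| = 29/14.9 = 1.94 A

1.94 A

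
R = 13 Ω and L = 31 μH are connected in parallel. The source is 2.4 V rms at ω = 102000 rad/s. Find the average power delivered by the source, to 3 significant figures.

X_L = ωL = 3.16 Ω
Parallel: admittances add. Y = 1/R + 1/(jωL)
Y = (0.0769 − j0.316) S
|Y| = 0.325 S → |Z| = 1/|Y| = 3.07 Ω, ∠Z = −∠Y = 76.3°
I = V/|Z| = 781 mA
P = VI cos φ = 2.4 × 0.781 × cos(76.3°) = 443 mW

443 mW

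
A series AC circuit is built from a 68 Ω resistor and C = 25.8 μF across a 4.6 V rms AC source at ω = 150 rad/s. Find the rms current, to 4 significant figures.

17.22 mA

X_C = 1/(ωC) = 258.4 Ω
Z = 68.00 − j258.4 Ω
|Z| = √(68.00² + 258.4²) = 267.2 Ω
I = V/|Z| = 4.6/267.2 = 17.22 mA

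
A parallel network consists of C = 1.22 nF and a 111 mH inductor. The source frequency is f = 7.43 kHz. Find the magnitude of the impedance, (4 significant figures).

ω = 2πf = 46680 rad/s
X_L = ωL = 5182 Ω
X_C = 1/(ωC) = 17560 Ω
Parallel: admittances add. Y = 1/(jωL) + jωC
Y = (0 − j0.0001360) S
|Y| = 0.0001360 S → |Z| = 1/|Y| = 7352 Ω, ∠Z = −∠Y = 90.00°

7352 Ω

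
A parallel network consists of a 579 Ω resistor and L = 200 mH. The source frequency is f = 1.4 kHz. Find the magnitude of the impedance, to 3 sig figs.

550 Ω

ω = 2πf = 8796 rad/s
X_L = ωL = 1760 Ω
Parallel: admittances add. Y = 1/R + 1/(jωL)
Y = (0.00173 − j0.000568) S
|Y| = 0.00182 S → |Z| = 1/|Y| = 550 Ω, ∠Z = −∠Y = 18.2°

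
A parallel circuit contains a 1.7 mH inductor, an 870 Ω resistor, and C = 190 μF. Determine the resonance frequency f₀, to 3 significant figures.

280 Hz

ω₀ = 1/√(LC) = 1/√(0.0017 × 0.00019) = 1760 rad/s
f₀ = ω₀/(2π) = 280 Hz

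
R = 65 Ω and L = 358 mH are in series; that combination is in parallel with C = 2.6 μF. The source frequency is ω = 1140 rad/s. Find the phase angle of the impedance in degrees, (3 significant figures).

-56.5°

X_L = ωL = 408 Ω
X_C = 1/(ωC) = 337 Ω
Branch 1 (R+jX_L): Z₁ = 65.0 + j408 Ω, |Z₁| = 413 Ω
Branch 2 (−jX_C): Z₂ = −j337 Ω
Parallel: Z = Z₁Z₂/(Z₁+Z₂), |Z| = 1450 Ω, ∠Z = -56.5°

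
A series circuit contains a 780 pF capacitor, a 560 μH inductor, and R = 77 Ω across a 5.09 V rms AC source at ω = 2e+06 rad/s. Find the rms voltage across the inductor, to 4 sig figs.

11.75 V

X_L = ωL = 1120 Ω
X_C = 1/(ωC) = 641.0 Ω
Net reactance X = X_L − X_C = 479.0 Ω
Z = 77.00 + j479.0 Ω
|Z| = √(77.00² + 479.0²) = 485.1 Ω
I = V/|Z| = 10.49 mA
V_L = I·|Z_L| = 0.01049 × 1120 = 11.75 V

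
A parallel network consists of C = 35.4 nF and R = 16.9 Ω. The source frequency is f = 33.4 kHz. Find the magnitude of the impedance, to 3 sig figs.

16.8 Ω

ω = 2πf = 209900 rad/s
X_C = 1/(ωC) = 135 Ω
Parallel: admittances add. Y = 1/R + jωC
Y = (0.0592 + j0.00743) S
|Y| = 0.0596 S → |Z| = 1/|Y| = 16.8 Ω, ∠Z = −∠Y = -7.16°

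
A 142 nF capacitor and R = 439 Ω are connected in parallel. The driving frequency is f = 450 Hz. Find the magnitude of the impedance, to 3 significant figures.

432 Ω

ω = 2πf = 2827 rad/s
X_C = 1/(ωC) = 2490 Ω
Parallel: admittances add. Y = 1/R + jωC
Y = (0.00228 + j0.000401) S
|Y| = 0.00231 S → |Z| = 1/|Y| = 432 Ω, ∠Z = −∠Y = -10.0°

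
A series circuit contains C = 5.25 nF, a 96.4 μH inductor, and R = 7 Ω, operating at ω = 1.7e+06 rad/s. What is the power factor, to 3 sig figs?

0.134

X_L = ωL = 164 Ω
X_C = 1/(ωC) = 112 Ω
Net reactance X = X_L − X_C = 51.8 Ω
Z = 7.00 + j51.8 Ω
|Z| = √(7.00² + 51.8²) = 52.3 Ω
∠Z = arctan(51.8/7.00) = 82.3°
cos φ = cos(82.3°) = 0.134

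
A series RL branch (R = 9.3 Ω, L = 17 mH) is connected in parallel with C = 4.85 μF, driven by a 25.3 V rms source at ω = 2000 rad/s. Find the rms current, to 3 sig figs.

X_L = ωL = 34.0 Ω
X_C = 1/(ωC) = 103 Ω
Branch 1 (R+jX_L): Z₁ = 9.30 + j34.0 Ω, |Z₁| = 35.2 Ω
Branch 2 (−jX_C): Z₂ = −j103 Ω
Parallel: Z = Z₁Z₂/(Z₁+Z₂), |Z| = 52.1 Ω, ∠Z = 67.0°
I = V/|Z| = 25.3/52.1 = 485 mA

485 mA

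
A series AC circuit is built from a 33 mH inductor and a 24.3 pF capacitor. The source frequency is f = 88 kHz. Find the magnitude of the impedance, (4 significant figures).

ω = 2πf = 552900 rad/s
X_L = ωL = 18250 Ω
X_C = 1/(ωC) = 74430 Ω
Net reactance X = X_L − X_C = -56180 Ω
Z = − j56180 Ω
|Z| = √(0² + 56180²) = 56180 Ω

56180 Ω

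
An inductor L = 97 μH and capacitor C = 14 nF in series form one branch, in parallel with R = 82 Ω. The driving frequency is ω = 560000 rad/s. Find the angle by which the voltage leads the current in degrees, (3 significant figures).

X_L = ωL = 54.3 Ω
X_C = 1/(ωC) = 128 Ω
Branch 1: Z₁ = R = 82.0 Ω
Branch 2 (series LC): Z₂ = j(X_L − X_C) = −j73.2 Ω
Parallel: Z = Z₁Z₂/(Z₁+Z₂), |Z| = 54.6 Ω, ∠Z = -48.2°

-48.2°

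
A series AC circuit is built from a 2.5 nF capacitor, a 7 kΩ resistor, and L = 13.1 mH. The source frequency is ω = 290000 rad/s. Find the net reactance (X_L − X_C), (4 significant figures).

2420 Ω

X_L = ωL = 3799 Ω
X_C = 1/(ωC) = 1379 Ω
X = 3799 − 1379 = 2420 Ω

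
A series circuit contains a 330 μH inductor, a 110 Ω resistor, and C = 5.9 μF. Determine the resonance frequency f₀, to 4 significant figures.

3.607 kHz

ω₀ = 1/√(LC) = 1/√(0.00033 × 5.9e-06) = 22660 rad/s
f₀ = ω₀/(2π) = 3.607 kHz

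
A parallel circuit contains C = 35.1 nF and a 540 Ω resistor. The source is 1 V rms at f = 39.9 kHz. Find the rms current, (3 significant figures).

8.99 mA

ω = 2πf = 250700 rad/s
X_C = 1/(ωC) = 114 Ω
Parallel: admittances add. Y = 1/R + jωC
Y = (0.00185 + j0.00880) S
|Y| = 0.00899 S → |Z| = 1/|Y| = 111 Ω, ∠Z = −∠Y = -78.1°
I = V/|Z| = 1/111 = 8.99 mA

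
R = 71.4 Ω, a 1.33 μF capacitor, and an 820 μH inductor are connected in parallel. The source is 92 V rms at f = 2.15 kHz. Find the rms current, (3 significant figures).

ω = 2πf = 13510 rad/s
X_L = ωL = 11.1 Ω
X_C = 1/(ωC) = 55.7 Ω
Parallel: admittances add. Y = 1/R + 1/(jωL) + jωC
Y = (0.0140 − j0.0723) S
|Y| = 0.0737 S → |Z| = 1/|Y| = 13.6 Ω, ∠Z = −∠Y = 79.0°
I = V/|Z| = 92/13.6 = 6.78 A

6.78 A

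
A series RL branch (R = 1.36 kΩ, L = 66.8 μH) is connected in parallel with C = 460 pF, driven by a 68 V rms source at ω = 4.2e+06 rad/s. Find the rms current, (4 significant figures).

X_L = ωL = 280.6 Ω
X_C = 1/(ωC) = 517.6 Ω
Branch 1 (R+jX_L): Z₁ = 1360 + j280.6 Ω, |Z₁| = 1389 Ω
Branch 2 (−jX_C): Z₂ = −j517.6 Ω
Parallel: Z = Z₁Z₂/(Z₁+Z₂), |Z| = 520.6 Ω, ∠Z = -68.46°
I = V/|Z| = 68/520.6 = 130.6 mA

130.6 mA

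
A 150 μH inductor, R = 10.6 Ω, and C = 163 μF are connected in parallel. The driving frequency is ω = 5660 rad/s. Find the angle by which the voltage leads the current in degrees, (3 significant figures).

69.7°

X_L = ωL = 0.849 Ω
X_C = 1/(ωC) = 1.08 Ω
Parallel: admittances add. Y = 1/R + 1/(jωL) + jωC
Y = (0.0943 − j0.255) S
|Y| = 0.272 S → |Z| = 1/|Y| = 3.67 Ω, ∠Z = −∠Y = 69.7°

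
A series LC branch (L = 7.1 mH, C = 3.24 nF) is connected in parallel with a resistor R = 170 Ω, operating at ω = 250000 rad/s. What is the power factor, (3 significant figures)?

0.954

X_L = ωL = 1780 Ω
X_C = 1/(ωC) = 1230 Ω
Branch 1: Z₁ = R = 170 Ω
Branch 2 (series LC): Z₂ = j(X_L − X_C) = j540 Ω
Parallel: Z = Z₁Z₂/(Z₁+Z₂), |Z| = 162 Ω, ∠Z = 17.5°
cos φ = cos(17.5°) = 0.954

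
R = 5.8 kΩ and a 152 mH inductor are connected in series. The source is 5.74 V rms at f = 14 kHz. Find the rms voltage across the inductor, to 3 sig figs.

5.27 V

ω = 2πf = 87960 rad/s
X_L = ωL = 13400 Ω
Z = 5800 + j13400 Ω
|Z| = √(5800² + 13400²) = 14600 Ω
I = V/|Z| = 394 μA
V_L = I·|Z_L| = 0.000394 × 13400 = 5.27 V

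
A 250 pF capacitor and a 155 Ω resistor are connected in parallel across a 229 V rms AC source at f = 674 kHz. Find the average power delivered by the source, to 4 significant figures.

338.3 W

ω = 2πf = 4.235e+06 rad/s
X_C = 1/(ωC) = 944.5 Ω
Parallel: admittances add. Y = 1/R + jωC
Y = (0.006452 + j0.001059) S
|Y| = 0.006538 S → |Z| = 1/|Y| = 153.0 Ω, ∠Z = −∠Y = -9.319°
I = V/|Z| = 1.497 A
P = VI cos φ = 229 × 1.497 × cos(-9.319°) = 338.3 W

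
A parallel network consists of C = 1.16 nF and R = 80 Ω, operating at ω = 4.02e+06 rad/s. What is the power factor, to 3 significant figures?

0.937

X_C = 1/(ωC) = 214 Ω
Parallel: admittances add. Y = 1/R + jωC
Y = (0.0125 + j0.00466) S
|Y| = 0.0133 S → |Z| = 1/|Y| = 75.0 Ω, ∠Z = −∠Y = -20.5°
cos φ = cos(-20.5°) = 0.937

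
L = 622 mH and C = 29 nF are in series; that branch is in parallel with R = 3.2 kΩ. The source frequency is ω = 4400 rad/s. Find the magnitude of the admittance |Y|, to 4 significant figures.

368.9 μS

X_L = ωL = 2737 Ω
X_C = 1/(ωC) = 7837 Ω
Branch 1: Z₁ = R = 3200 Ω
Branch 2 (series LC): Z₂ = j(X_L − X_C) = −j5100 Ω
Parallel: Z = Z₁Z₂/(Z₁+Z₂), |Z| = 2711 Ω, ∠Z = -32.11°
|Y| = 1/|Z| = 368.9 μS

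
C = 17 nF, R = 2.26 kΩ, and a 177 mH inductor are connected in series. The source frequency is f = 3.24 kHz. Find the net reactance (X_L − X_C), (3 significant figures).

ω = 2πf = 20360 rad/s
X_L = ωL = 3600 Ω
X_C = 1/(ωC) = 2890 Ω
X = 3600 − 2890 = 714 Ω

714 Ω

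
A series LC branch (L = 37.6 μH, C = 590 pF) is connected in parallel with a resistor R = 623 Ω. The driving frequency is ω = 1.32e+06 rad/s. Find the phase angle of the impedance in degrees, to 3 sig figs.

-26.8°

X_L = ωL = 49.6 Ω
X_C = 1/(ωC) = 1280 Ω
Branch 1: Z₁ = R = 623 Ω
Branch 2 (series LC): Z₂ = j(X_L − X_C) = −j1230 Ω
Parallel: Z = Z₁Z₂/(Z₁+Z₂), |Z| = 556 Ω, ∠Z = -26.8°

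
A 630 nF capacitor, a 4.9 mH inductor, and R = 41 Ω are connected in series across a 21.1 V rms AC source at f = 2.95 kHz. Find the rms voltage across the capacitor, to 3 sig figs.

43.7 V

ω = 2πf = 18540 rad/s
X_L = ωL = 90.8 Ω
X_C = 1/(ωC) = 85.6 Ω
Net reactance X = X_L − X_C = 5.19 Ω
Z = 41.0 + j5.19 Ω
|Z| = √(41.0² + 5.19²) = 41.3 Ω
I = V/|Z| = 511 mA
V_C = I·|Z_C| = 0.511 × 85.6 = 43.7 V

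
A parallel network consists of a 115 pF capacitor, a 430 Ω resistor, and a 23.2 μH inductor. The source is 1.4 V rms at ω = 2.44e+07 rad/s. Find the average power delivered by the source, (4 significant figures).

X_L = ωL = 566.1 Ω
X_C = 1/(ωC) = 356.4 Ω
Parallel: admittances add. Y = 1/R + 1/(jωL) + jωC
Y = (0.002326 + j0.001039) S
|Y| = 0.002547 S → |Z| = 1/|Y| = 392.6 Ω, ∠Z = −∠Y = -24.08°
I = V/|Z| = 3.566 mA
P = VI cos φ = 1.4 × 0.003566 × cos(-24.08°) = 4.558 mW

4.558 mW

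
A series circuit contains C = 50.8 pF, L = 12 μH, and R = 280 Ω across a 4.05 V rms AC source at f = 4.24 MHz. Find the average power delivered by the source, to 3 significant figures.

ω = 2πf = 2.664e+07 rad/s
X_L = ωL = 320 Ω
X_C = 1/(ωC) = 739 Ω
Net reactance X = X_L − X_C = -419 Ω
Z = 280 − j419 Ω
|Z| = √(280² + 419²) = 504 Ω
∠Z = arctan(-419/280) = -56.3°
I = V/|Z| = 8.03 mA
P = VI cos φ = 4.05 × 0.00803 × cos(-56.3°) = 18.1 mW

18.1 mW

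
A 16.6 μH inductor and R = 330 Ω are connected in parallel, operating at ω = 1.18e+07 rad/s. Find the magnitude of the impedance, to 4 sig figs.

X_L = ωL = 195.9 Ω
Parallel: admittances add. Y = 1/R + 1/(jωL)
Y = (0.003030 − j0.005105) S
|Y| = 0.005937 S → |Z| = 1/|Y| = 168.4 Ω, ∠Z = −∠Y = 59.31°

168.4 Ω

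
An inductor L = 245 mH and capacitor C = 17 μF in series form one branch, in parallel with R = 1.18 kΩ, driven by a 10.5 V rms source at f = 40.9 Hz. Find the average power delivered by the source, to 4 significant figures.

93.43 mW

ω = 2πf = 257.0 rad/s
X_L = ωL = 62.96 Ω
X_C = 1/(ωC) = 228.9 Ω
Branch 1: Z₁ = R = 1180 Ω
Branch 2 (series LC): Z₂ = j(X_L − X_C) = −j165.9 Ω
Parallel: Z = Z₁Z₂/(Z₁+Z₂), |Z| = 164.3 Ω, ∠Z = -82.00°
I = V/|Z| = 63.90 mA
P = VI cos φ = 10.5 × 0.06390 × cos(-82.00°) = 93.43 mW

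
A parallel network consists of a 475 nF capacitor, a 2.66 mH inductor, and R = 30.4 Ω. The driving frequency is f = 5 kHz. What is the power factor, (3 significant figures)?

0.996

ω = 2πf = 31420 rad/s
X_L = ωL = 83.6 Ω
X_C = 1/(ωC) = 67.0 Ω
Parallel: admittances add. Y = 1/R + 1/(jωL) + jωC
Y = (0.0329 + j0.00296) S
|Y| = 0.0330 S → |Z| = 1/|Y| = 30.3 Ω, ∠Z = −∠Y = -5.13°
cos φ = cos(-5.13°) = 0.996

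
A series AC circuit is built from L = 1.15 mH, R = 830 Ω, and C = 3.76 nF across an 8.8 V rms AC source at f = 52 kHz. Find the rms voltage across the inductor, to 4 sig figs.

ω = 2πf = 326700 rad/s
X_L = ωL = 375.7 Ω
X_C = 1/(ωC) = 814.0 Ω
Net reactance X = X_L − X_C = -438.3 Ω
Z = 830.0 − j438.3 Ω
|Z| = √(830.0² + 438.3²) = 938.6 Ω
I = V/|Z| = 9.376 mA
V_L = I·|Z_L| = 0.009376 × 375.7 = 3.523 V

3.523 V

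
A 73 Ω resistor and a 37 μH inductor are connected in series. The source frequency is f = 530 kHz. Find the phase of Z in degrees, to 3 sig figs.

59.4°

ω = 2πf = 3.33e+06 rad/s
X_L = ωL = 123 Ω
Z = 73.0 + j123 Ω
|Z| = √(73.0² + 123²) = 143 Ω
∠Z = arctan(123/73.0) = 59.4°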